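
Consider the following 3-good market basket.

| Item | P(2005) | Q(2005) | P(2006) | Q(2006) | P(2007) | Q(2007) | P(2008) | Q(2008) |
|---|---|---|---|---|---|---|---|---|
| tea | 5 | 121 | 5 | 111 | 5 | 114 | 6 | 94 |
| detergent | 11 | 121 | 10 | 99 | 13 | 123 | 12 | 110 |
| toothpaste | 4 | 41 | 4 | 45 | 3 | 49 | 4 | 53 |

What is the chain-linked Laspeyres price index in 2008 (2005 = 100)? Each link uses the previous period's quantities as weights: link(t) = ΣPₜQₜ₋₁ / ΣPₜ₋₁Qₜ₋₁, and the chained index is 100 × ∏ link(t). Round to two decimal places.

Link 2005→2006:
ΣP(2006)Q(2005) = 5×121 + 10×121 + 4×41 = 605 + 1210 + 164 = 1979
ΣP(2005)Q(2005) = 5×121 + 11×121 + 4×41 = 605 + 1331 + 164 = 2100
link = 1979/2100 = 0.942381
Link 2006→2007:
ΣP(2007)Q(2006) = 5×111 + 13×99 + 3×45 = 555 + 1287 + 135 = 1977
ΣP(2006)Q(2006) = 5×111 + 10×99 + 4×45 = 555 + 990 + 180 = 1725
link = 1977/1725 = 1.146087
Link 2007→2008:
ΣP(2008)Q(2007) = 6×114 + 12×123 + 4×49 = 684 + 1476 + 196 = 2356
ΣP(2007)Q(2007) = 5×114 + 13×123 + 3×49 = 570 + 1599 + 147 = 2316
link = 2356/2316 = 1.017271
Chained index = 100 × 0.942381 × 1.146087 × 1.017271 = 109.8704

109.87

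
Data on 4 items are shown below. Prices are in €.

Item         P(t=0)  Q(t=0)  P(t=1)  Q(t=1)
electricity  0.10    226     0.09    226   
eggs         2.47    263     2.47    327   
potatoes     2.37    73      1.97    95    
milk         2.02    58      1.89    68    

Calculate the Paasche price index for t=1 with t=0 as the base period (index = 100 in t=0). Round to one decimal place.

95.9

Paasche price index uses current-period quantities as weights.
ΣP(t=1)·Q(t=1) = 0.09×226 + 2.47×327 + 1.97×95 + 1.89×68 = 20.34 + 807.69 + 187.15 + 128.52 = 1143.7
ΣP(t=0)·Q(t=1) = 0.10×226 + 2.47×327 + 2.37×95 + 2.02×68 = 22.6 + 807.69 + 225.15 + 137.36 = 1192.8
Index = 1143.7 / 1192.8 × 100 = 95.8836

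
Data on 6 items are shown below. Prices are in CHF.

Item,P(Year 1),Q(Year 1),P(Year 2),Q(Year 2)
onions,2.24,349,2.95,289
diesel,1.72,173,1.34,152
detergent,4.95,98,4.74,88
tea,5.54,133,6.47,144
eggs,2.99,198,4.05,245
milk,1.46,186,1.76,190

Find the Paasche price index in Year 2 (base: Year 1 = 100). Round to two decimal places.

Paasche price index uses current-period quantities as weights.
ΣP(Year 2)·Q(Year 2) = 2.95×289 + 1.34×152 + 4.74×88 + 6.47×144 + 4.05×245 + 1.76×190 = 852.55 + 203.68 + 417.12 + 931.68 + 992.25 + 334.4 = 3731.68
ΣP(Year 1)·Q(Year 2) = 2.24×289 + 1.72×152 + 4.95×88 + 5.54×144 + 2.99×245 + 1.46×190 = 647.36 + 261.44 + 435.6 + 797.76 + 732.55 + 277.4 = 3152.11
Index = 3731.68 / 3152.11 × 100 = 118.3867

118.39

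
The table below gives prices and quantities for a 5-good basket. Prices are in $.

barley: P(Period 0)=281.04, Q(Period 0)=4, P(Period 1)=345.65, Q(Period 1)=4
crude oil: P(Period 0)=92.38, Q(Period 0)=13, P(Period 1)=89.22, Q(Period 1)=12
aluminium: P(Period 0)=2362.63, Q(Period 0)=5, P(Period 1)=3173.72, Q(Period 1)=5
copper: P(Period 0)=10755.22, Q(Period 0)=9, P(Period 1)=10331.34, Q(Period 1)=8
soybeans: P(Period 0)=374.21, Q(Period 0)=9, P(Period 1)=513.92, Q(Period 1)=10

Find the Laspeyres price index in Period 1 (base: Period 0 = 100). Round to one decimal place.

101.5

Laspeyres price index uses base-period quantities as weights.
ΣP(Period 1)·Q(Period 0) = 345.65×4 + 89.22×13 + 3173.72×5 + 10331.34×9 + 513.92×9 = 1382.6 + 1159.86 + 15868.6 + 92982.06 + 4625.28 = 116018.4
ΣP(Period 0)·Q(Period 0) = 281.04×4 + 92.38×13 + 2362.63×5 + 10755.22×9 + 374.21×9 = 1124.16 + 1200.94 + 11813.15 + 96796.98 + 3367.89 = 114303.12
Index = 116018.4 / 114303.12 × 100 = 101.5006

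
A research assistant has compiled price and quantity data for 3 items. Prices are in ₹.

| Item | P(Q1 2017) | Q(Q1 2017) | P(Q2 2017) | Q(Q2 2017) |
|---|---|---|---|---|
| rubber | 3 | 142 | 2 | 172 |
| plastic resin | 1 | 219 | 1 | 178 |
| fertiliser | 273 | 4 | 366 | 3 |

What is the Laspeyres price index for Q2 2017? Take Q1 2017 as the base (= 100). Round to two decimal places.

113.24

Laspeyres price index uses base-period quantities as weights.
ΣP(Q2 2017)·Q(Q1 2017) = 2×142 + 1×219 + 366×4 = 284 + 219 + 1464 = 1967
ΣP(Q1 2017)·Q(Q1 2017) = 3×142 + 1×219 + 273×4 = 426 + 219 + 1092 = 1737
Index = 1967 / 1737 × 100 = 113.2412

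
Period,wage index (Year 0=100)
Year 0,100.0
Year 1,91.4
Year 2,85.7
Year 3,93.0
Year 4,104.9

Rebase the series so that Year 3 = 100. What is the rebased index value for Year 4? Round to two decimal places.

Rebased(Year 4) = 104.9 / 93.0 × 100 = 112.7957

112.80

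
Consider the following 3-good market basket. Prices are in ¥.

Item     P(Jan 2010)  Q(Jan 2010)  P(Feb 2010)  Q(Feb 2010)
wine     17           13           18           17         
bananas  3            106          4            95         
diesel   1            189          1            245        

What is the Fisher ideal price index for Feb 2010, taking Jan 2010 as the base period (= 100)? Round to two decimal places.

115.00

Laspeyres component (base-period weights):
ΣP(Feb 2010)Q(Jan 2010) = 18×13 + 4×106 + 1×189 = 234 + 424 + 189 = 847
ΣP(Jan 2010)Q(Jan 2010) = 17×13 + 3×106 + 1×189 = 221 + 318 + 189 = 728
L = 847 / 728 × 100 = 116.3462
Paasche component (current-period weights):
ΣP(Feb 2010)Q(Feb 2010) = 18×17 + 4×95 + 1×245 = 306 + 380 + 245 = 931
ΣP(Jan 2010)Q(Feb 2010) = 17×17 + 3×95 + 1×245 = 289 + 285 + 245 = 819
P = 931 / 819 × 100 = 113.6752
Fisher = √(L × P) = √(116.3462 × 113.6752) = 115.0029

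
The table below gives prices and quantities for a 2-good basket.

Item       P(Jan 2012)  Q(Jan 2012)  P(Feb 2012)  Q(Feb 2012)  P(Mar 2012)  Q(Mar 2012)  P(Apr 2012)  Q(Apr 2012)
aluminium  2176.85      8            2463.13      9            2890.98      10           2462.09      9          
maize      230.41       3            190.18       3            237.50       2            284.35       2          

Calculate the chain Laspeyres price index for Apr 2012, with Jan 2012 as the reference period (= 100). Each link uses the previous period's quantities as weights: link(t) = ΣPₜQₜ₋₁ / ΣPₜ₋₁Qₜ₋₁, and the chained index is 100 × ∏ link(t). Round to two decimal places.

112.85

Link Jan 2012→Feb 2012:
ΣP(Feb 2012)Q(Jan 2012) = 2463.13×8 + 190.18×3 = 19705.04 + 570.54 = 20275.58
ΣP(Jan 2012)Q(Jan 2012) = 2176.85×8 + 230.41×3 = 17414.8 + 691.23 = 18106.03
link = 20275.58/18106.03 = 1.119825
Link Feb 2012→Mar 2012:
ΣP(Mar 2012)Q(Feb 2012) = 2890.98×9 + 237.50×3 = 26018.82 + 712.5 = 26731.32
ΣP(Feb 2012)Q(Feb 2012) = 2463.13×9 + 190.18×3 = 22168.17 + 570.54 = 22738.71
link = 26731.32/22738.71 = 1.175586
Link Mar 2012→Apr 2012:
ΣP(Apr 2012)Q(Mar 2012) = 2462.09×10 + 284.35×2 = 24620.9 + 568.7 = 25189.6
ΣP(Mar 2012)Q(Mar 2012) = 2890.98×10 + 237.50×2 = 28909.8 + 475 = 29384.8
link = 25189.6/29384.8 = 0.857232
Chained index = 100 × 1.119825 × 1.175586 × 0.857232 = 112.8504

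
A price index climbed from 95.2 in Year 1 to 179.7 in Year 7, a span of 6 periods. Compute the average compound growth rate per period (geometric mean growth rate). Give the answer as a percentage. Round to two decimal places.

Growth factor = (179.7/95.2)^(1/6) = (1.887605)^(1/6) = 1.111694
Growth rate = 1.111694 − 1 = 0.111694 = 11.1694%

11.17%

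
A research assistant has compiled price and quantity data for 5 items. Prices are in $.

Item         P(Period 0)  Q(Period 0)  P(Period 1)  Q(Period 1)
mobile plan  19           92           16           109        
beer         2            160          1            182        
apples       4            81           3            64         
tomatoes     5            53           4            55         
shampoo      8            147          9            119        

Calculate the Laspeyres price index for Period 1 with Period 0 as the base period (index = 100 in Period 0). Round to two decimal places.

Laspeyres price index uses base-period quantities as weights.
ΣP(Period 1)·Q(Period 0) = 16×92 + 1×160 + 3×81 + 4×53 + 9×147 = 1472 + 160 + 243 + 212 + 1323 = 3410
ΣP(Period 0)·Q(Period 0) = 19×92 + 2×160 + 4×81 + 5×53 + 8×147 = 1748 + 320 + 324 + 265 + 1176 = 3833
Index = 3410 / 3833 × 100 = 88.9643

88.96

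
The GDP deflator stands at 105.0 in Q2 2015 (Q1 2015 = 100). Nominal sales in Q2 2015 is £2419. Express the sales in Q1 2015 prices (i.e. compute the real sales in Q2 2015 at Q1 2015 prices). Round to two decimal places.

2303.81

Real = Nominal ÷ (Index/100) = 2419 ÷ (105.0/100)
     = 2419 ÷ 1.050 = 2303.8095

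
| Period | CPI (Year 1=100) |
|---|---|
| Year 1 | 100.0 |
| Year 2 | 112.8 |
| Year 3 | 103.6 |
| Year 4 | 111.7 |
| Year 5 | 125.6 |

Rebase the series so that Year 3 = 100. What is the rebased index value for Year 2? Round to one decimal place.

Rebased(Year 2) = 112.8 / 103.6 × 100 = 108.8803

108.9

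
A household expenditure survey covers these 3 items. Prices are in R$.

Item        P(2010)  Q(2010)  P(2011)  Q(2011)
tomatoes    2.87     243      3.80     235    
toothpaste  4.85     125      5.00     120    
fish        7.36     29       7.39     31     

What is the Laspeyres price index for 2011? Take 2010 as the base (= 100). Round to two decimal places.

Laspeyres price index uses base-period quantities as weights.
ΣP(2011)·Q(2010) = 3.80×243 + 5.00×125 + 7.39×29 = 923.4 + 625 + 214.31 = 1762.71
ΣP(2010)·Q(2010) = 2.87×243 + 4.85×125 + 7.36×29 = 697.41 + 606.25 + 213.44 = 1517.1
Index = 1762.71 / 1517.1 × 100 = 116.1894

116.19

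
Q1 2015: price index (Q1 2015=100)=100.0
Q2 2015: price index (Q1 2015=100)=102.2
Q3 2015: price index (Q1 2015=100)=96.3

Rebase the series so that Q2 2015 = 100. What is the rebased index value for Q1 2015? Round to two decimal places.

Rebased(Q1 2015) = 100.0 / 102.2 × 100 = 97.8474

97.85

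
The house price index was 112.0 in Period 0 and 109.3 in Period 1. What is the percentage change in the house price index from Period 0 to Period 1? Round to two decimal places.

Change = (109.3 − 112.0) / 112.0 × 100
       = -2.7 / 112.0 × 100 = -2.4107%

-2.41%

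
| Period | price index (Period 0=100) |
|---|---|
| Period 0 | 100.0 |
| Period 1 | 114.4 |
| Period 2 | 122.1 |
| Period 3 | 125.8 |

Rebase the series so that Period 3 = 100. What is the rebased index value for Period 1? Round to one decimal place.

90.9

Rebased(Period 1) = 114.4 / 125.8 × 100 = 90.9380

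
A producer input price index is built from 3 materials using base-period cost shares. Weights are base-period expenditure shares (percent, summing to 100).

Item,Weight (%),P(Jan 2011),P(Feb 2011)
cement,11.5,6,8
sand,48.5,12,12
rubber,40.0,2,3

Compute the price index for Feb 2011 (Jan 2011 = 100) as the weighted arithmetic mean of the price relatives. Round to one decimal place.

cement: 11.5 × (8/6) = 11.5 × 1.333333 = 15.3333
sand: 48.5 × (12/12) = 48.5 × 1.000000 = 48.5000
rubber: 40.0 × (3/2) = 40.0 × 1.500000 = 60.0000
Index = Σ wᵢ·(p₁ᵢ/p₀ᵢ) = 15.3333 + 48.5000 + 60.0000 = 123.8333

123.8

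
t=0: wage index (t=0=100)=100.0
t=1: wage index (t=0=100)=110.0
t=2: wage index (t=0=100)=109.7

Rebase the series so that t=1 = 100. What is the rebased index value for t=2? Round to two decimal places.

Rebased(t=2) = 109.7 / 110.0 × 100 = 99.7273

99.73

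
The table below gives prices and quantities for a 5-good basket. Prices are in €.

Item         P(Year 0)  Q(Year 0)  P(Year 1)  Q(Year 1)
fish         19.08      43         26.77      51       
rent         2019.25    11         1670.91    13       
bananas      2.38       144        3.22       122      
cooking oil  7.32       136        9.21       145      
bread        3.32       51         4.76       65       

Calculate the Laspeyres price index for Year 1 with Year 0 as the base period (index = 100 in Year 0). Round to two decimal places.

87.57

Laspeyres price index uses base-period quantities as weights.
ΣP(Year 1)·Q(Year 0) = 26.77×43 + 1670.91×11 + 3.22×144 + 9.21×136 + 4.76×51 = 1151.11 + 18380.01 + 463.68 + 1252.56 + 242.76 = 21490.12
ΣP(Year 0)·Q(Year 0) = 19.08×43 + 2019.25×11 + 2.38×144 + 7.32×136 + 3.32×51 = 820.44 + 22211.75 + 342.72 + 995.52 + 169.32 = 24539.75
Index = 21490.12 / 24539.75 × 100 = 87.5727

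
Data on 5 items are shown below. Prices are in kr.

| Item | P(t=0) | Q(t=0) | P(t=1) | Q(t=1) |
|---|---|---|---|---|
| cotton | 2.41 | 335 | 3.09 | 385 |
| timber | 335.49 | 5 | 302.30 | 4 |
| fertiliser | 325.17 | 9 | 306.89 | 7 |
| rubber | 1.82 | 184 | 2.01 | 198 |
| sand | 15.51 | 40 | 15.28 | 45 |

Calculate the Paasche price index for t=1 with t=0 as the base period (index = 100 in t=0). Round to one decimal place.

Paasche price index uses current-period quantities as weights.
ΣP(t=1)·Q(t=1) = 3.09×385 + 302.30×4 + 306.89×7 + 2.01×198 + 15.28×45 = 1189.65 + 1209.2 + 2148.23 + 397.98 + 687.6 = 5632.66
ΣP(t=0)·Q(t=1) = 2.41×385 + 335.49×4 + 325.17×7 + 1.82×198 + 15.51×45 = 927.85 + 1341.96 + 2276.19 + 360.36 + 697.95 = 5604.31
Index = 5632.66 / 5604.31 × 100 = 100.5059

100.5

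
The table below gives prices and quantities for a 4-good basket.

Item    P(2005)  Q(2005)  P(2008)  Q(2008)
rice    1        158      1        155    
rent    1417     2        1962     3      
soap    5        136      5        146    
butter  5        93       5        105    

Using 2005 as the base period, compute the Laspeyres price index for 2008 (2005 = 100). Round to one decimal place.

126.3

Laspeyres price index uses base-period quantities as weights.
ΣP(2008)·Q(2005) = 1×158 + 1962×2 + 5×136 + 5×93 = 158 + 3924 + 680 + 465 = 5227
ΣP(2005)·Q(2005) = 1×158 + 1417×2 + 5×136 + 5×93 = 158 + 2834 + 680 + 465 = 4137
Index = 5227 / 4137 × 100 = 126.3476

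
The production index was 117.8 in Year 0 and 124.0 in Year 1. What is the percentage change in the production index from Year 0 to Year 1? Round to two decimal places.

5.26%

Change = (124.0 − 117.8) / 117.8 × 100
       = 6.2 / 117.8 × 100 = 5.2632%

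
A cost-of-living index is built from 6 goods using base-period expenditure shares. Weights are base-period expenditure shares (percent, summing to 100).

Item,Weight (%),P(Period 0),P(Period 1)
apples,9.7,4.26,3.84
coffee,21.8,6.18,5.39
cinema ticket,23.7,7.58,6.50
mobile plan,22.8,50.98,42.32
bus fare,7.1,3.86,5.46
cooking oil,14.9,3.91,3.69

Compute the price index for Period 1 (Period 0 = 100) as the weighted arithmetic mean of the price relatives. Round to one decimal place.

apples: 9.7 × (3.84/4.26) = 9.7 × 0.901408 = 8.7437
coffee: 21.8 × (5.39/6.18) = 21.8 × 0.872168 = 19.0133
cinema ticket: 23.7 × (6.50/7.58) = 23.7 × 0.857520 = 20.3232
mobile plan: 22.8 × (42.32/50.98) = 22.8 × 0.830129 = 18.9270
bus fare: 7.1 × (5.46/3.86) = 7.1 × 1.414508 = 10.0430
cooking oil: 14.9 × (3.69/3.91) = 14.9 × 0.943734 = 14.0616
Index = Σ wᵢ·(p₁ᵢ/p₀ᵢ) = 8.7437 + 19.0133 + 20.3232 + 18.9270 + 10.0430 + 14.0616 = 91.1117

91.1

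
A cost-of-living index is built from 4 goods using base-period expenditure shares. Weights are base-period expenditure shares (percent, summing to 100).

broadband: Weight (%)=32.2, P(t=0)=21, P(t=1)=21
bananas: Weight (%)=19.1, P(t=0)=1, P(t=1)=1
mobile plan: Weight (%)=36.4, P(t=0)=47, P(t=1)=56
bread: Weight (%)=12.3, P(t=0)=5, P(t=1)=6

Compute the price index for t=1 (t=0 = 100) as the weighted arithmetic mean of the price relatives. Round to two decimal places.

broadband: 32.2 × (21/21) = 32.2 × 1.000000 = 32.2000
bananas: 19.1 × (1/1) = 19.1 × 1.000000 = 19.1000
mobile plan: 36.4 × (56/47) = 36.4 × 1.191489 = 43.3702
bread: 12.3 × (6/5) = 12.3 × 1.200000 = 14.7600
Index = Σ wᵢ·(p₁ᵢ/p₀ᵢ) = 32.2000 + 19.1000 + 43.3702 + 14.7600 = 109.4302

109.43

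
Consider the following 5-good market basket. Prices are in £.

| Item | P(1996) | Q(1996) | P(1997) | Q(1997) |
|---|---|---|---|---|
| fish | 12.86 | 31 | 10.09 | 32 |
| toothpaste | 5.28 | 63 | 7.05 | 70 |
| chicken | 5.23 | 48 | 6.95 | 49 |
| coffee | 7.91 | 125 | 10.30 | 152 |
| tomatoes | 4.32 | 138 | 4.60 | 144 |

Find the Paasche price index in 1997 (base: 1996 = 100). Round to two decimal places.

118.28

Paasche price index uses current-period quantities as weights.
ΣP(1997)·Q(1997) = 10.09×32 + 7.05×70 + 6.95×49 + 10.30×152 + 4.60×144 = 322.88 + 493.5 + 340.55 + 1565.6 + 662.4 = 3384.93
ΣP(1996)·Q(1997) = 12.86×32 + 5.28×70 + 5.23×49 + 7.91×152 + 4.32×144 = 411.52 + 369.6 + 256.27 + 1202.32 + 622.08 = 2861.79
Index = 3384.93 / 2861.79 × 100 = 118.2802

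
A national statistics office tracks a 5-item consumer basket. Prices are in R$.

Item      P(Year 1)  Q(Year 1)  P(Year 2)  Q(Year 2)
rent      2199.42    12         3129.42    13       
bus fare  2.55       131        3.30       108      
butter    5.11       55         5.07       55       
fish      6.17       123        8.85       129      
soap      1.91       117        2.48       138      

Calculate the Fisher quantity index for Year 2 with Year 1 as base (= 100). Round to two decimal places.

Laspeyres component (base-period weights):
ΣP(Year 1)Q(Year 2) = 2199.42×13 + 2.55×108 + 5.11×55 + 6.17×129 + 1.91×138 = 28592.46 + 275.4 + 281.05 + 795.93 + 263.58 = 30208.42
ΣP(Year 1)Q(Year 1) = 2199.42×12 + 2.55×131 + 5.11×55 + 6.17×123 + 1.91×117 = 26393.04 + 334.05 + 281.05 + 758.91 + 223.47 = 27990.52
L = 30208.42 / 27990.52 × 100 = 107.9238
Paasche component (current-period weights):
ΣP(Year 2)Q(Year 2) = 3129.42×13 + 3.30×108 + 5.07×55 + 8.85×129 + 2.48×138 = 40682.46 + 356.4 + 278.85 + 1141.65 + 342.24 = 42801.6
ΣP(Year 2)Q(Year 1) = 3129.42×12 + 3.30×131 + 5.07×55 + 8.85×123 + 2.48×117 = 37553.04 + 432.3 + 278.85 + 1088.55 + 290.16 = 39642.9
P = 42801.6 / 39642.9 × 100 = 107.9679
Fisher = √(L × P) = √(107.9238 × 107.9679) = 107.9458

107.95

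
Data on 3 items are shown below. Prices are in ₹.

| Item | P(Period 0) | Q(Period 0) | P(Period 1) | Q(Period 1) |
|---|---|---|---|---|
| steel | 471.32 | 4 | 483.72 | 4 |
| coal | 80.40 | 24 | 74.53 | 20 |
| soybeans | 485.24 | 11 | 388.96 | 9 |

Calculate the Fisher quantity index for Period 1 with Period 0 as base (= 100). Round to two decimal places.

Laspeyres component (base-period weights):
ΣP(Period 0)Q(Period 1) = 471.32×4 + 80.40×20 + 485.24×9 = 1885.28 + 1608 + 4367.16 = 7860.44
ΣP(Period 0)Q(Period 0) = 471.32×4 + 80.40×24 + 485.24×11 = 1885.28 + 1929.6 + 5337.64 = 9152.52
L = 7860.44 / 9152.52 × 100 = 85.8828
Paasche component (current-period weights):
ΣP(Period 1)Q(Period 1) = 483.72×4 + 74.53×20 + 388.96×9 = 1934.88 + 1490.6 + 3500.64 = 6926.12
ΣP(Period 1)Q(Period 0) = 483.72×4 + 74.53×24 + 388.96×11 = 1934.88 + 1788.72 + 4278.56 = 8002.16
P = 6926.12 / 8002.16 × 100 = 86.5531
Fisher = √(L × P) = √(85.8828 × 86.5531) = 86.2173

86.22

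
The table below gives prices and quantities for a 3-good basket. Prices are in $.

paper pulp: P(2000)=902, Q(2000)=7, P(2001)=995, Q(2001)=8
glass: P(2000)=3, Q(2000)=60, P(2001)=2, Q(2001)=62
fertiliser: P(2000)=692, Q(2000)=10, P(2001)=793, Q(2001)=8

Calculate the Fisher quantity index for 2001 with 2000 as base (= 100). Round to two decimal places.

96.27

Laspeyres component (base-period weights):
ΣP(2000)Q(2001) = 902×8 + 3×62 + 692×8 = 7216 + 186 + 5536 = 12938
ΣP(2000)Q(2000) = 902×7 + 3×60 + 692×10 = 6314 + 180 + 6920 = 13414
L = 12938 / 13414 × 100 = 96.4515
Paasche component (current-period weights):
ΣP(2001)Q(2001) = 995×8 + 2×62 + 793×8 = 7960 + 124 + 6344 = 14428
ΣP(2001)Q(2000) = 995×7 + 2×60 + 793×10 = 6965 + 120 + 7930 = 15015
P = 14428 / 15015 × 100 = 96.0906
Fisher = √(L × P) = √(96.4515 × 96.0906) = 96.2709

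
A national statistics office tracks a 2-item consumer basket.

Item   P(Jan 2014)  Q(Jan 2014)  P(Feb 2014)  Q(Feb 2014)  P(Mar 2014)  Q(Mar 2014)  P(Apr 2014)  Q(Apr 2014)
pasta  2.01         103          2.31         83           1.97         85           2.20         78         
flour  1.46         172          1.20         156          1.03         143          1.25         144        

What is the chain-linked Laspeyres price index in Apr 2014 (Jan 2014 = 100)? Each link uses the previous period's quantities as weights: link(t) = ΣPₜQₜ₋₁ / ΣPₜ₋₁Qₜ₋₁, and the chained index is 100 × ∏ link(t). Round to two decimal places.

96.42

Link Jan 2014→Feb 2014:
ΣP(Feb 2014)Q(Jan 2014) = 2.31×103 + 1.20×172 = 237.93 + 206.4 = 444.33
ΣP(Jan 2014)Q(Jan 2014) = 2.01×103 + 1.46×172 = 207.03 + 251.12 = 458.15
link = 444.33/458.15 = 0.969835
Link Feb 2014→Mar 2014:
ΣP(Mar 2014)Q(Feb 2014) = 1.97×83 + 1.03×156 = 163.51 + 160.68 = 324.19
ΣP(Feb 2014)Q(Feb 2014) = 2.31×83 + 1.20×156 = 191.73 + 187.2 = 378.93
link = 324.19/378.93 = 0.855541
Link Mar 2014→Apr 2014:
ΣP(Apr 2014)Q(Mar 2014) = 2.20×85 + 1.25×143 = 187 + 178.75 = 365.75
ΣP(Mar 2014)Q(Mar 2014) = 1.97×85 + 1.03×143 = 167.45 + 147.29 = 314.74
link = 365.75/314.74 = 1.162070
Chained index = 100 × 0.969835 × 0.855541 × 1.162070 = 96.4209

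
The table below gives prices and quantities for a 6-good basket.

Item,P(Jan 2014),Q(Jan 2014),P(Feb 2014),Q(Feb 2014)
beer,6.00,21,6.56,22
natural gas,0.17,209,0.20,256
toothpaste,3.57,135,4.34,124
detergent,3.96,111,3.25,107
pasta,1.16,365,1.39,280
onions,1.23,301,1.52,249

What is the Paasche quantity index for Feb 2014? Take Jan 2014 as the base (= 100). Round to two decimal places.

Paasche quantity index uses current-period prices as weights.
ΣP(Feb 2014)·Q(Feb 2014) = 6.56×22 + 0.20×256 + 4.34×124 + 3.25×107 + 1.39×280 + 1.52×249 = 144.32 + 51.2 + 538.16 + 347.75 + 389.2 + 378.48 = 1849.11
ΣP(Feb 2014)·Q(Jan 2014) = 6.56×21 + 0.20×209 + 4.34×135 + 3.25×111 + 1.39×365 + 1.52×301 = 137.76 + 41.8 + 585.9 + 360.75 + 507.35 + 457.52 = 2091.08
Index = 1849.11 / 2091.08 × 100 = 88.4285

88.43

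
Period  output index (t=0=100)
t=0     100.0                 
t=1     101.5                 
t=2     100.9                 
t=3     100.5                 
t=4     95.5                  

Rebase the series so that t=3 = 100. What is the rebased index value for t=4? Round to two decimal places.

95.02

Rebased(t=4) = 95.5 / 100.5 × 100 = 95.0249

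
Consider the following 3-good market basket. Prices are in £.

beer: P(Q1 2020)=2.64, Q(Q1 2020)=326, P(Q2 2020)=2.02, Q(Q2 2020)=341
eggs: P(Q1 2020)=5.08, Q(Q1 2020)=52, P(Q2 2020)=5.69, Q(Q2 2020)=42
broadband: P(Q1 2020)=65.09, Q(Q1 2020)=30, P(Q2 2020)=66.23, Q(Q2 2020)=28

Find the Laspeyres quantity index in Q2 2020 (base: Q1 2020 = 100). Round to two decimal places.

95.41

Laspeyres quantity index uses base-period prices as weights.
ΣP(Q1 2020)·Q(Q2 2020) = 2.64×341 + 5.08×42 + 65.09×28 = 900.24 + 213.36 + 1822.52 = 2936.12
ΣP(Q1 2020)·Q(Q1 2020) = 2.64×326 + 5.08×52 + 65.09×30 = 860.64 + 264.16 + 1952.7 = 3077.5
Index = 2936.12 / 3077.5 × 100 = 95.4060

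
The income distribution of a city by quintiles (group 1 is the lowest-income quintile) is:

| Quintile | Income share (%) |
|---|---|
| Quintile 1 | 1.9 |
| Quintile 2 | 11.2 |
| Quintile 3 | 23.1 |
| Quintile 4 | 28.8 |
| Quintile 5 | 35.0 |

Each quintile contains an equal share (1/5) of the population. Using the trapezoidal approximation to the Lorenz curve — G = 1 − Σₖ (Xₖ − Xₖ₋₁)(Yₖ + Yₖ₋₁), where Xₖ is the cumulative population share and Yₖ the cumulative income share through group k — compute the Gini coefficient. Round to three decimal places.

Cumulative income shares Yₖ: 0.0190, 0.1310, 0.3620, 0.6500, 1.0000
Σ (Xₖ−Xₖ₋₁)(Yₖ+Yₖ₋₁) = (1/5)(0.0190+0.0000) + (1/5)(0.1310+0.0190) + (1/5)(0.3620+0.1310) + (1/5)(0.6500+0.3620) + (1/5)(1.0000+0.6500)
  = 0.0038 + 0.0300 + 0.0986 + 0.2024 + 0.3300 = 0.6648
G = 1 − 0.6648 = 0.3352

0.335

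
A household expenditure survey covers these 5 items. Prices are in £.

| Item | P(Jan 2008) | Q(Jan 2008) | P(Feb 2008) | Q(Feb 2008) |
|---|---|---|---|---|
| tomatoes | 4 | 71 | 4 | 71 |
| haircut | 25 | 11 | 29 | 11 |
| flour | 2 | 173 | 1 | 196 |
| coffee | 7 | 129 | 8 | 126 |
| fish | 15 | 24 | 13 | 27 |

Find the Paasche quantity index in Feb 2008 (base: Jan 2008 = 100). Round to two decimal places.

101.79

Paasche quantity index uses current-period prices as weights.
ΣP(Feb 2008)·Q(Feb 2008) = 4×71 + 29×11 + 1×196 + 8×126 + 13×27 = 284 + 319 + 196 + 1008 + 351 = 2158
ΣP(Feb 2008)·Q(Jan 2008) = 4×71 + 29×11 + 1×173 + 8×129 + 13×24 = 284 + 319 + 173 + 1032 + 312 = 2120
Index = 2158 / 2120 × 100 = 101.7925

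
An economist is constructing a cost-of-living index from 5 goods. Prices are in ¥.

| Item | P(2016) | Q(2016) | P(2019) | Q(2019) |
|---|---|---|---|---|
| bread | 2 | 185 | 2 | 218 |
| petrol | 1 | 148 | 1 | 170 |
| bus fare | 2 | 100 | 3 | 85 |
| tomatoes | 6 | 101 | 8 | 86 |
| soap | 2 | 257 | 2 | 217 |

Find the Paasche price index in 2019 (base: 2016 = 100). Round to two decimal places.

Paasche price index uses current-period quantities as weights.
ΣP(2019)·Q(2019) = 2×218 + 1×170 + 3×85 + 8×86 + 2×217 = 436 + 170 + 255 + 688 + 434 = 1983
ΣP(2016)·Q(2019) = 2×218 + 1×170 + 2×85 + 6×86 + 2×217 = 436 + 170 + 170 + 516 + 434 = 1726
Index = 1983 / 1726 × 100 = 114.8899

114.89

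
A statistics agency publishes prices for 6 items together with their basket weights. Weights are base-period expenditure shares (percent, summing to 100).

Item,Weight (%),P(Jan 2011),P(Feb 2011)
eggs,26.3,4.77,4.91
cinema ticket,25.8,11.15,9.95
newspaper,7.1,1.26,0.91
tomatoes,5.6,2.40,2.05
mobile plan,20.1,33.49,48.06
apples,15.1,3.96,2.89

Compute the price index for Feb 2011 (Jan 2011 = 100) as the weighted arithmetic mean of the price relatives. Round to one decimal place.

99.9

eggs: 26.3 × (4.91/4.77) = 26.3 × 1.029350 = 27.0719
cinema ticket: 25.8 × (9.95/11.15) = 25.8 × 0.892377 = 23.0233
newspaper: 7.1 × (0.91/1.26) = 7.1 × 0.722222 = 5.1278
tomatoes: 5.6 × (2.05/2.40) = 5.6 × 0.854167 = 4.7833
mobile plan: 20.1 × (48.06/33.49) = 20.1 × 1.435055 = 28.8446
apples: 15.1 × (2.89/3.96) = 15.1 × 0.729798 = 11.0199
Index = Σ wᵢ·(p₁ᵢ/p₀ᵢ) = 27.0719 + 23.0233 + 5.1278 + 4.7833 + 28.8446 + 11.0199 = 99.8709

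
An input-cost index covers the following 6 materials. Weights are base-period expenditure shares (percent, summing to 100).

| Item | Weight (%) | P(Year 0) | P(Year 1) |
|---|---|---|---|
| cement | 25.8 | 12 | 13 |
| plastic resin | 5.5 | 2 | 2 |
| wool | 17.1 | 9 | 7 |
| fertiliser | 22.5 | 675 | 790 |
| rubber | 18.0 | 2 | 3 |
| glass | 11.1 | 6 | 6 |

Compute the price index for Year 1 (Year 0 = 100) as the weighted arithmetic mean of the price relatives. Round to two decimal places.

cement: 25.8 × (13/12) = 25.8 × 1.083333 = 27.9500
plastic resin: 5.5 × (2/2) = 5.5 × 1.000000 = 5.5000
wool: 17.1 × (7/9) = 17.1 × 0.777778 = 13.3000
fertiliser: 22.5 × (790/675) = 22.5 × 1.170370 = 26.3333
rubber: 18.0 × (3/2) = 18.0 × 1.500000 = 27.0000
glass: 11.1 × (6/6) = 11.1 × 1.000000 = 11.1000
Index = Σ wᵢ·(p₁ᵢ/p₀ᵢ) = 27.9500 + 5.5000 + 13.3000 + 26.3333 + 27.0000 + 11.1000 = 111.1833

111.18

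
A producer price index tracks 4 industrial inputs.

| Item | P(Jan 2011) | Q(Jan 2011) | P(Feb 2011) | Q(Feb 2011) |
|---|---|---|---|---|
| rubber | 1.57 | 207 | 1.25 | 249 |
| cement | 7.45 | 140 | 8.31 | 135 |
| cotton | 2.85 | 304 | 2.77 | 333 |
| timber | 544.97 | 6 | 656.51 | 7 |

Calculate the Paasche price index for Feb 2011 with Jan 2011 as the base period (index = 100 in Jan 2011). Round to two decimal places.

112.83

Paasche price index uses current-period quantities as weights.
ΣP(Feb 2011)·Q(Feb 2011) = 1.25×249 + 8.31×135 + 2.77×333 + 656.51×7 = 311.25 + 1121.85 + 922.41 + 4595.57 = 6951.08
ΣP(Jan 2011)·Q(Feb 2011) = 1.57×249 + 7.45×135 + 2.85×333 + 544.97×7 = 390.93 + 1005.75 + 949.05 + 3814.79 = 6160.52
Index = 6951.08 / 6160.52 × 100 = 112.8327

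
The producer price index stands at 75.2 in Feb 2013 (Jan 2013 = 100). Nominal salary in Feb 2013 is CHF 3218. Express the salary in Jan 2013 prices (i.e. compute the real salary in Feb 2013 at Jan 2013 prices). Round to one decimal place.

Real = Nominal ÷ (Index/100) = 3218 ÷ (75.2/100)
     = 3218 ÷ 0.752 = 4279.2553

4279.3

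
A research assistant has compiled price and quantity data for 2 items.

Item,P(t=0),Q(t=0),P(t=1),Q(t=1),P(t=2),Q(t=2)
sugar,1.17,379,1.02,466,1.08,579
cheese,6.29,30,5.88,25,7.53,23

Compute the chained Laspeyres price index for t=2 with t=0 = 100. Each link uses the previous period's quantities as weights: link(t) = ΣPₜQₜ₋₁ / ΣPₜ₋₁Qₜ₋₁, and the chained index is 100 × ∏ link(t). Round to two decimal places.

Link t=0→t=1:
ΣP(t=1)Q(t=0) = 1.02×379 + 5.88×30 = 386.58 + 176.4 = 562.98
ΣP(t=0)Q(t=0) = 1.17×379 + 6.29×30 = 443.43 + 188.7 = 632.13
link = 562.98/632.13 = 0.890608
Link t=1→t=2:
ΣP(t=2)Q(t=1) = 1.08×466 + 7.53×25 = 503.28 + 188.25 = 691.53
ΣP(t=1)Q(t=1) = 1.02×466 + 5.88×25 = 475.32 + 147 = 622.32
link = 691.53/622.32 = 1.111213
Chained index = 100 × 0.890608 × 1.111213 = 98.9655

98.97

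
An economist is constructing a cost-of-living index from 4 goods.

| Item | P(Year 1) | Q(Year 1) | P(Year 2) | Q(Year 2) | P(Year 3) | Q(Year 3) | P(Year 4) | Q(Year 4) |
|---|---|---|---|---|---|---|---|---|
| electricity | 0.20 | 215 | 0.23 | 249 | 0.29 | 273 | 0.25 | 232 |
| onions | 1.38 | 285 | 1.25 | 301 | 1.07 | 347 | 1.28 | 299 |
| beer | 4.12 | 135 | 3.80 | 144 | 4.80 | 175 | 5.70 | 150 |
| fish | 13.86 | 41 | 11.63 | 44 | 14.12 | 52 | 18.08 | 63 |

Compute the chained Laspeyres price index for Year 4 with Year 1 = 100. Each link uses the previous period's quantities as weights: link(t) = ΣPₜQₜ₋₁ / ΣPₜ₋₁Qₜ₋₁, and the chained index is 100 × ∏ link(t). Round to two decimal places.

Link Year 1→Year 2:
ΣP(Year 2)Q(Year 1) = 0.23×215 + 1.25×285 + 3.80×135 + 11.63×41 = 49.45 + 356.25 + 513 + 476.83 = 1395.53
ΣP(Year 1)Q(Year 1) = 0.20×215 + 1.38×285 + 4.12×135 + 13.86×41 = 43 + 393.3 + 556.2 + 568.26 = 1560.76
link = 1395.53/1560.76 = 0.894135
Link Year 2→Year 3:
ΣP(Year 3)Q(Year 2) = 0.29×249 + 1.07×301 + 4.80×144 + 14.12×44 = 72.21 + 322.07 + 691.2 + 621.28 = 1706.76
ΣP(Year 2)Q(Year 2) = 0.23×249 + 1.25×301 + 3.80×144 + 11.63×44 = 57.27 + 376.25 + 547.2 + 511.72 = 1492.44
link = 1706.76/1492.44 = 1.143604
Link Year 3→Year 4:
ΣP(Year 4)Q(Year 3) = 0.25×273 + 1.28×347 + 5.70×175 + 18.08×52 = 68.25 + 444.16 + 997.5 + 940.16 = 2450.07
ΣP(Year 3)Q(Year 3) = 0.29×273 + 1.07×347 + 4.80×175 + 14.12×52 = 79.17 + 371.29 + 840 + 734.24 = 2024.7
link = 2450.07/2024.7 = 1.210090
Chained index = 100 × 0.894135 × 1.143604 × 1.210090 = 123.7361

123.74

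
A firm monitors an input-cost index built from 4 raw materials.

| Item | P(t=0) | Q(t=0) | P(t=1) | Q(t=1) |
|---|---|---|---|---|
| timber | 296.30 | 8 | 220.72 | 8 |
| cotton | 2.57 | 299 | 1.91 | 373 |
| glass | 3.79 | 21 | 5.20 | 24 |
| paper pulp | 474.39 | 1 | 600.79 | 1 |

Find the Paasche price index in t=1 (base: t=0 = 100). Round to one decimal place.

82.3

Paasche price index uses current-period quantities as weights.
ΣP(t=1)·Q(t=1) = 220.72×8 + 1.91×373 + 5.20×24 + 600.79×1 = 1765.76 + 712.43 + 124.8 + 600.79 = 3203.78
ΣP(t=0)·Q(t=1) = 296.30×8 + 2.57×373 + 3.79×24 + 474.39×1 = 2370.4 + 958.61 + 90.96 + 474.39 = 3894.36
Index = 3203.78 / 3894.36 × 100 = 82.2672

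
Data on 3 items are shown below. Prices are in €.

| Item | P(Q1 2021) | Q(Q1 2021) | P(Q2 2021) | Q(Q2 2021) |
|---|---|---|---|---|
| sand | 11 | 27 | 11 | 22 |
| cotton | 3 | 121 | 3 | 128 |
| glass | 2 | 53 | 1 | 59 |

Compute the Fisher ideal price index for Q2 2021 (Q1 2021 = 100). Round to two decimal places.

Laspeyres component (base-period weights):
ΣP(Q2 2021)Q(Q1 2021) = 11×27 + 3×121 + 1×53 = 297 + 363 + 53 = 713
ΣP(Q1 2021)Q(Q1 2021) = 11×27 + 3×121 + 2×53 = 297 + 363 + 106 = 766
L = 713 / 766 × 100 = 93.0809
Paasche component (current-period weights):
ΣP(Q2 2021)Q(Q2 2021) = 11×22 + 3×128 + 1×59 = 242 + 384 + 59 = 685
ΣP(Q1 2021)Q(Q2 2021) = 11×22 + 3×128 + 2×59 = 242 + 384 + 118 = 744
P = 685 / 744 × 100 = 92.0699
Fisher = √(L × P) = √(93.0809 × 92.0699) = 92.5740

92.57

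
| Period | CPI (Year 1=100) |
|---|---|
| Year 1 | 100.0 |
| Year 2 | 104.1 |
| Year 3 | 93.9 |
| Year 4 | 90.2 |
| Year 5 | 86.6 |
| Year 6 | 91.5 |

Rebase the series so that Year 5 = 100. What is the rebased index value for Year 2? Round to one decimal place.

120.2

Rebased(Year 2) = 104.1 / 86.6 × 100 = 120.2079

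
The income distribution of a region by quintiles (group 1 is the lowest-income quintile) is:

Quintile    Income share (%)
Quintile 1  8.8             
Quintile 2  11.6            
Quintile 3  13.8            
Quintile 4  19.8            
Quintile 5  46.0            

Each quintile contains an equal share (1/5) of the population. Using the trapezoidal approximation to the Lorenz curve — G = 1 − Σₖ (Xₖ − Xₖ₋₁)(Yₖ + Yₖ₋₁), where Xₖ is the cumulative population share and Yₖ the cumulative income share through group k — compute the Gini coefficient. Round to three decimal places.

Cumulative income shares Yₖ: 0.0880, 0.2040, 0.3420, 0.5400, 1.0000
Σ (Xₖ−Xₖ₋₁)(Yₖ+Yₖ₋₁) = (1/5)(0.0880+0.0000) + (1/5)(0.2040+0.0880) + (1/5)(0.3420+0.2040) + (1/5)(0.5400+0.3420) + (1/5)(1.0000+0.5400)
  = 0.0176 + 0.0584 + 0.1092 + 0.1764 + 0.3080 = 0.6696
G = 1 − 0.6696 = 0.3304

0.330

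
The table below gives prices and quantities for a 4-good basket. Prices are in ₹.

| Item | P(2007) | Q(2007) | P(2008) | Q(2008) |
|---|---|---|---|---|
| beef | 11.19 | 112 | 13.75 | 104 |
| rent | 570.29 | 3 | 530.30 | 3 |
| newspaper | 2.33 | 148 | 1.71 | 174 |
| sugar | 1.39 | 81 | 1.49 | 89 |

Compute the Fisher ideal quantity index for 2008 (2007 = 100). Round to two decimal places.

Laspeyres component (base-period weights):
ΣP(2007)Q(2008) = 11.19×104 + 570.29×3 + 2.33×174 + 1.39×89 = 1163.76 + 1710.87 + 405.42 + 123.71 = 3403.76
ΣP(2007)Q(2007) = 11.19×112 + 570.29×3 + 2.33×148 + 1.39×81 = 1253.28 + 1710.87 + 344.84 + 112.59 = 3421.58
L = 3403.76 / 3421.58 × 100 = 99.4792
Paasche component (current-period weights):
ΣP(2008)Q(2008) = 13.75×104 + 530.30×3 + 1.71×174 + 1.49×89 = 1430 + 1590.9 + 297.54 + 132.61 = 3451.05
ΣP(2008)Q(2007) = 13.75×112 + 530.30×3 + 1.71×148 + 1.49×81 = 1540 + 1590.9 + 253.08 + 120.69 = 3504.67
P = 3451.05 / 3504.67 × 100 = 98.4700
Fisher = √(L × P) = √(99.4792 × 98.4700) = 98.9733

98.97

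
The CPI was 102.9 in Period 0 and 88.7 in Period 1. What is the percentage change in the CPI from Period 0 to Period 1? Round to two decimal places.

Change = (88.7 − 102.9) / 102.9 × 100
       = -14.2 / 102.9 × 100 = -13.7998%

-13.80%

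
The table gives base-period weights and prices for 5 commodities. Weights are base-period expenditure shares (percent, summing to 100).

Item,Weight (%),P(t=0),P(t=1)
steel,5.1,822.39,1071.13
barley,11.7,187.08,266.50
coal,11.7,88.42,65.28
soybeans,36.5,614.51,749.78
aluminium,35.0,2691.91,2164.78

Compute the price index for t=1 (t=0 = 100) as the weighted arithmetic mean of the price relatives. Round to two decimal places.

steel: 5.1 × (1071.13/822.39) = 5.1 × 1.302460 = 6.6425
barley: 11.7 × (266.50/187.08) = 11.7 × 1.424524 = 16.6669
coal: 11.7 × (65.28/88.42) = 11.7 × 0.738295 = 8.6380
soybeans: 36.5 × (749.78/614.51) = 36.5 × 1.220127 = 44.5346
aluminium: 35.0 × (2164.78/2691.91) = 35.0 × 0.804180 = 28.1463
Index = Σ wᵢ·(p₁ᵢ/p₀ᵢ) = 6.6425 + 16.6669 + 8.6380 + 44.5346 + 28.1463 = 104.6284

104.63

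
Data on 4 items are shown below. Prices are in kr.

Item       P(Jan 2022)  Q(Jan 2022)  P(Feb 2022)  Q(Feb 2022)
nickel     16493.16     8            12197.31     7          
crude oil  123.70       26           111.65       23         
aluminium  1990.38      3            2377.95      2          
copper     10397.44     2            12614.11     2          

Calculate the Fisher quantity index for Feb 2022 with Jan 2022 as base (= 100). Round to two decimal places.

Laspeyres component (base-period weights):
ΣP(Jan 2022)Q(Feb 2022) = 16493.16×7 + 123.70×23 + 1990.38×2 + 10397.44×2 = 115452.12 + 2845.1 + 3980.76 + 20794.88 = 143072.86
ΣP(Jan 2022)Q(Jan 2022) = 16493.16×8 + 123.70×26 + 1990.38×3 + 10397.44×2 = 131945.28 + 3216.2 + 5971.14 + 20794.88 = 161927.5
L = 143072.86 / 161927.5 × 100 = 88.3561
Paasche component (current-period weights):
ΣP(Feb 2022)Q(Feb 2022) = 12197.31×7 + 111.65×23 + 2377.95×2 + 12614.11×2 = 85381.17 + 2567.95 + 4755.9 + 25228.22 = 117933.24
ΣP(Feb 2022)Q(Jan 2022) = 12197.31×8 + 111.65×26 + 2377.95×3 + 12614.11×2 = 97578.48 + 2902.9 + 7133.85 + 25228.22 = 132843.45
P = 117933.24 / 132843.45 × 100 = 88.7761
Fisher = √(L × P) = √(88.3561 × 88.7761) = 88.5659

88.57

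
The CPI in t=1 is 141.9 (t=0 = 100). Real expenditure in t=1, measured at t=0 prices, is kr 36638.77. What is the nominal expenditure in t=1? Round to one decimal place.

51990.4

Nominal = Real × (Index/100) = 36638.77 × (141.9/100)
        = 36638.77 × 1.419 = 51990.4146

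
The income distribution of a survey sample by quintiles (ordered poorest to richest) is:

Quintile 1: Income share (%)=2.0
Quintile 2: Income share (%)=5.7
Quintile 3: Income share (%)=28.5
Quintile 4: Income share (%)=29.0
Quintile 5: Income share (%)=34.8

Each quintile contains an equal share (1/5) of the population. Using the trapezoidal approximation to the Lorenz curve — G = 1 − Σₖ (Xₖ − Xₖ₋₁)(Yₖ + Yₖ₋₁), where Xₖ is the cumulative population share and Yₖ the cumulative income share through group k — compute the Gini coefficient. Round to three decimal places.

Cumulative income shares Yₖ: 0.0200, 0.0770, 0.3620, 0.6520, 1.0000
Σ (Xₖ−Xₖ₋₁)(Yₖ+Yₖ₋₁) = (1/5)(0.0200+0.0000) + (1/5)(0.0770+0.0200) + (1/5)(0.3620+0.0770) + (1/5)(0.6520+0.3620) + (1/5)(1.0000+0.6520)
  = 0.0040 + 0.0194 + 0.0878 + 0.2028 + 0.3304 = 0.6444
G = 1 − 0.6444 = 0.3556

0.356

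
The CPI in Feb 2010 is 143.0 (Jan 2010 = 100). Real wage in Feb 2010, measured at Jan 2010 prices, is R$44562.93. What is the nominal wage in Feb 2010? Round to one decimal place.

Nominal = Real × (Index/100) = 44562.93 × (143.0/100)
        = 44562.93 × 1.430 = 63724.9899

63725.0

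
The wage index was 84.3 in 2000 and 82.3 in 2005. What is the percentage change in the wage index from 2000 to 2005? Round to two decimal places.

-2.37%

Change = (82.3 − 84.3) / 84.3 × 100
       = -2.0 / 84.3 × 100 = -2.3725%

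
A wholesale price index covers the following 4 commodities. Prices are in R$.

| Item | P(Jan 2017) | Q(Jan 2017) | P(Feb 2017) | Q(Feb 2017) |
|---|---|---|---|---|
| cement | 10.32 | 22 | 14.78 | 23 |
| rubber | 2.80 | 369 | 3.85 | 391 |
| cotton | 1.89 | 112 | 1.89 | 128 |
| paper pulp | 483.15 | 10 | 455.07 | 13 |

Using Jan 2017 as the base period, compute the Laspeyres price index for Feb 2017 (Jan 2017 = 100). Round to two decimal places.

Laspeyres price index uses base-period quantities as weights.
ΣP(Feb 2017)·Q(Jan 2017) = 14.78×22 + 3.85×369 + 1.89×112 + 455.07×10 = 325.16 + 1420.65 + 211.68 + 4550.7 = 6508.19
ΣP(Jan 2017)·Q(Jan 2017) = 10.32×22 + 2.80×369 + 1.89×112 + 483.15×10 = 227.04 + 1033.2 + 211.68 + 4831.5 = 6303.42
Index = 6508.19 / 6303.42 × 100 = 103.2486

103.25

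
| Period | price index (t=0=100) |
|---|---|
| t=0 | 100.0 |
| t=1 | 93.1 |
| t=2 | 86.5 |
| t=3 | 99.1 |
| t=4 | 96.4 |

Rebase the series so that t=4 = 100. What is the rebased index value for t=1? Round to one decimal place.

Rebased(t=1) = 93.1 / 96.4 × 100 = 96.5768

96.6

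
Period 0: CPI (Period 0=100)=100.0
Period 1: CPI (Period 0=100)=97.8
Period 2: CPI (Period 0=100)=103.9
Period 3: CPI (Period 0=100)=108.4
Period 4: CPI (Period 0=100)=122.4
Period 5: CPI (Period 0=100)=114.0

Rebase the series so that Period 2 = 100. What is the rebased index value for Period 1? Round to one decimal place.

Rebased(Period 1) = 97.8 / 103.9 × 100 = 94.1290

94.1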